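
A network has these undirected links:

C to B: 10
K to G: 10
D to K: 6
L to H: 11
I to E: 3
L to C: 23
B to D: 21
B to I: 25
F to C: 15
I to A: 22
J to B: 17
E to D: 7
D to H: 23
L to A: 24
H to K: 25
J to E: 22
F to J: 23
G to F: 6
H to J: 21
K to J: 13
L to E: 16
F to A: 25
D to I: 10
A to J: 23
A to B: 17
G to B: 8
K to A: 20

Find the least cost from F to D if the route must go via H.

64

Best F to H: F → G → K → H costing 41
Best H to D: H → D costing 23
Total via H: 41 + 23 = 64.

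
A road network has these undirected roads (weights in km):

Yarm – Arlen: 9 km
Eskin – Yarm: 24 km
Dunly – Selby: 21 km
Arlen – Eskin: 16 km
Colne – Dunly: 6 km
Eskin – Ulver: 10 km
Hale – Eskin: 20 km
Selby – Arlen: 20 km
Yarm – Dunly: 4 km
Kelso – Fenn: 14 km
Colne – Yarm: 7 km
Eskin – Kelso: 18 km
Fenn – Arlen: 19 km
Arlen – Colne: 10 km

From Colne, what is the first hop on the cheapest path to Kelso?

Arlen

Compare a few routes:
Colne → Yarm → Eskin → Kelso: 7+24+18 = 49
Colne → Arlen → Eskin → Kelso: 10+16+18 = 44
Colne → Arlen → Fenn → Kelso: 10+19+14 = 43
The minimum is 43 km via Colne → Arlen → Fenn → Kelso.
So from Colne the first move is to Arlen.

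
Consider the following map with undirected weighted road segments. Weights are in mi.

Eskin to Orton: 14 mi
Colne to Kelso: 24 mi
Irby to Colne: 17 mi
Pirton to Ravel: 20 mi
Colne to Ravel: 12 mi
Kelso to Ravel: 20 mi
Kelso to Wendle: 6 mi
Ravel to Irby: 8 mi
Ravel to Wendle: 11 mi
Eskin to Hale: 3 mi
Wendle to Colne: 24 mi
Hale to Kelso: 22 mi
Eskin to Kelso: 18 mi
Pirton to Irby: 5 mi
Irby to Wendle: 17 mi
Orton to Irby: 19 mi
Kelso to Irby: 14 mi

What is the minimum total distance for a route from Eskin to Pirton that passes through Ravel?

Best Eskin to Ravel: Eskin–Kelso–Wendle–Ravel costing 35
Best Ravel to Pirton: Ravel–Irby–Pirton costing 13
Total via Ravel: 35 + 13 = 48 mi.

48 mi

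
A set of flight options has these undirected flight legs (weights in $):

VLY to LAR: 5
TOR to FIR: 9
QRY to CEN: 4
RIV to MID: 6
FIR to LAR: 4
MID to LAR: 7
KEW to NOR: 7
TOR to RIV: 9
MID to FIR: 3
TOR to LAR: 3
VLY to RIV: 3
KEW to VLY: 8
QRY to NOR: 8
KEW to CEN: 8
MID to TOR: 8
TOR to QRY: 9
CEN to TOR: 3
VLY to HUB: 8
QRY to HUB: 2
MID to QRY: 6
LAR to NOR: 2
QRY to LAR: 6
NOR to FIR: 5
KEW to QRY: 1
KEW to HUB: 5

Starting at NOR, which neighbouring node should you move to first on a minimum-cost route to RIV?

Compare a few routes:
NOR - LAR - VLY - RIV: 2+5+3 = 10
NOR - LAR - FIR - MID - RIV: 2+4+3+6 = 15
NOR - FIR - MID - RIV: 5+3+6 = 14
NOR - LAR - TOR - RIV: 2+3+9 = 14
The minimum is $10 via NOR - LAR - VLY - RIV.
So from NOR the first move is to LAR.

LAR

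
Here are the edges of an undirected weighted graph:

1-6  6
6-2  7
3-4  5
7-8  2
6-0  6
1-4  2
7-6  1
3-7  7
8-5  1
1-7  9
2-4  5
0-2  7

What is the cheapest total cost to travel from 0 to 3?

Settle nodes by increasing distance from 0:
0: 0
6: 6  (via 0)
2: 7  (via 0)
7: 7  (via 6)
8: 9  (via 7)
5: 10  (via 8)
1: 12  (via 6)
4: 12  (via 2)
3: 14  (via 7)
Shortest route: 0–6–7–3 = 14.

14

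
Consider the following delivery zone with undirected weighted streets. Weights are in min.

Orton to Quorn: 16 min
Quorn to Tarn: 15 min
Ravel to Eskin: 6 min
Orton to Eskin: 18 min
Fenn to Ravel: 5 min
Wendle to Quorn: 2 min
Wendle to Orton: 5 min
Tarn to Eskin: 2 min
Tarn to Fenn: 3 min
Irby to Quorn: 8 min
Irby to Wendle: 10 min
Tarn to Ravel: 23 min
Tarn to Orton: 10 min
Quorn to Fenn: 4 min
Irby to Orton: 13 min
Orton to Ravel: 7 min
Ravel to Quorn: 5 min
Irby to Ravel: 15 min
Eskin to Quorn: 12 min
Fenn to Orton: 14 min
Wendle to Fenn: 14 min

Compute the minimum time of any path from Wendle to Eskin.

Settle nodes by increasing distance from Wendle:
Wendle: 0
Quorn: 2  (via Wendle)
Orton: 5  (via Wendle)
Fenn: 6  (via Quorn)
Ravel: 7  (via Quorn)
Tarn: 9  (via Fenn)
Irby: 10  (via Wendle)
Eskin: 11  (via Tarn)
Shortest route: Wendle → Quorn → Fenn → Tarn → Eskin = 11 min.

11 min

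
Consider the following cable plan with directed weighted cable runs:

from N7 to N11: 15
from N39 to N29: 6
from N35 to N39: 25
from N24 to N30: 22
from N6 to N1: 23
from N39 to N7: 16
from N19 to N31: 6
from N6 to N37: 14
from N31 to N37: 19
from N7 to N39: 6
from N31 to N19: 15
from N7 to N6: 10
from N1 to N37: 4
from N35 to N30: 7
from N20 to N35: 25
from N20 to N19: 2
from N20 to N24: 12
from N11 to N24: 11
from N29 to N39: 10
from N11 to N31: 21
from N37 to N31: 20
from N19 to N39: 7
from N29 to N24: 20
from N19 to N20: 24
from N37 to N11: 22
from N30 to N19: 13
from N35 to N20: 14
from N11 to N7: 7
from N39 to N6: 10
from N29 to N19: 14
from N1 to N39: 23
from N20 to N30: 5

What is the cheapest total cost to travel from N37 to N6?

Enumerating some paths:
N37 → N31 → N19 → N39 → N6: 20+15+7+10 = 52
N37 → N11 → N7 → N39 → N6: 22+7+6+10 = 45
N37 → N11 → N7 → N6: 22+7+10 = 39
The minimum is 39 via N37 → N11 → N7 → N6.

39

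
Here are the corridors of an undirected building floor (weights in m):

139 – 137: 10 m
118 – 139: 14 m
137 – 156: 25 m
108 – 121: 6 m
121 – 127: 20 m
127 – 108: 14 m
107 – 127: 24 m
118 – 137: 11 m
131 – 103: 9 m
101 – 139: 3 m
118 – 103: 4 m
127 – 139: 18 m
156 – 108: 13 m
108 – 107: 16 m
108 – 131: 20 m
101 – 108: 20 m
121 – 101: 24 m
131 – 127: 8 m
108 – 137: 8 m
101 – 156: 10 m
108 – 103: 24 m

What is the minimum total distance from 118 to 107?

35 m

Compare a few routes:
118 → 103 → 108 → 107: 4+24+16 = 44
118 → 137 → 108 → 107: 11+8+16 = 35
Cheapest is 118 → 137 → 108 → 107 at 35 m.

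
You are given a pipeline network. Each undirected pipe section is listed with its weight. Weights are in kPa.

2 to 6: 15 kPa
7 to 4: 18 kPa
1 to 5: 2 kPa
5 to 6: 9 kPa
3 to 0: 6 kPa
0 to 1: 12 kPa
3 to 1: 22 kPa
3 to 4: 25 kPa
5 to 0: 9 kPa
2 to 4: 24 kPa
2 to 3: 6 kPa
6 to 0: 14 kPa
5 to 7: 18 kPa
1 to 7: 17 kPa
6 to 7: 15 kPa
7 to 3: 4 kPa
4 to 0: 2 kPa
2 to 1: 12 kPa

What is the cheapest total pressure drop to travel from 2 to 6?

Settle nodes by increasing distance from 2:
2: 0
3: 6  (via 2)
7: 10  (via 3)
0: 12  (via 3)
1: 12  (via 2)
4: 14  (via 0)
5: 14  (via 1)
6: 15  (via 2)
Shortest route: 2 → 6 = 15 kPa.

15 kPa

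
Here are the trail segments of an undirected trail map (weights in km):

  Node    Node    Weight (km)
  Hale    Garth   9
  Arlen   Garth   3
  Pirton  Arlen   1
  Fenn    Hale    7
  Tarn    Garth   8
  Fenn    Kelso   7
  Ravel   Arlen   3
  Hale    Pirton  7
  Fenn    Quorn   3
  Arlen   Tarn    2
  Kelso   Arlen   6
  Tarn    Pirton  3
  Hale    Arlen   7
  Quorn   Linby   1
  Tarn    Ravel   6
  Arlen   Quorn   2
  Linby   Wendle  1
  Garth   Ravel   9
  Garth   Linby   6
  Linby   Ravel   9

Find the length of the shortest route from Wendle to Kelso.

10 km

Compare a few routes:
Wendle - Linby - Quorn - Arlen - Kelso: 1+1+2+6 = 10
Wendle - Linby - Quorn - Fenn - Kelso: 1+1+3+7 = 12
The minimum is 10 km via Wendle - Linby - Quorn - Arlen - Kelso.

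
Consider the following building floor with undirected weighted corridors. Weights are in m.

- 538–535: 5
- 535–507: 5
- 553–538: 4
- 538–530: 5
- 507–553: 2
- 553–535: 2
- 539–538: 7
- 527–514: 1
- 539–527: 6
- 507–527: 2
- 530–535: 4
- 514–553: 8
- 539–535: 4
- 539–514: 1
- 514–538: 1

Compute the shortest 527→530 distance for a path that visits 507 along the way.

10 m

Shortest 527→507: 527 → 507 = 2
Best 507 to 530: 507 → 553 → 535 → 530 costing 8
Total via 507: 2 + 8 = 10 m.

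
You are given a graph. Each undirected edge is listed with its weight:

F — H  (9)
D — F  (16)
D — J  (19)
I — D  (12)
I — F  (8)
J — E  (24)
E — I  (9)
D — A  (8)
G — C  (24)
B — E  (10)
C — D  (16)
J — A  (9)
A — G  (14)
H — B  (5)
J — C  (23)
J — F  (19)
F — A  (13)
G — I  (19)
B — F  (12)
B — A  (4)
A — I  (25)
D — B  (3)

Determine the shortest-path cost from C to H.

Running Dijkstra from C:
C: 0
D: 16  (via C)
B: 19  (via D)
A: 23  (via B)
J: 23  (via C)
G: 24  (via C)
H: 24  (via B)
Shortest route: C → D → B → H = 24.

24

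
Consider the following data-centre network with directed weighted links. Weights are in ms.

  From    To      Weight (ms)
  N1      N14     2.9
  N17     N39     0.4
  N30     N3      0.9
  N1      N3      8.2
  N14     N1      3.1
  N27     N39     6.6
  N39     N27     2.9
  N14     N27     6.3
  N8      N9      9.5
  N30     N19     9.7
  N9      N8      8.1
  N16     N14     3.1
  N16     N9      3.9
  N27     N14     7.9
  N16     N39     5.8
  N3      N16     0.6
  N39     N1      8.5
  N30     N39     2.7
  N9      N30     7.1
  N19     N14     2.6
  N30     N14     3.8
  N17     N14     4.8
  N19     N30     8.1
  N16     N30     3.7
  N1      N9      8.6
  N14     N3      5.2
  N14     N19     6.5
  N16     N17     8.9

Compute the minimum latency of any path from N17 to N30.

Shortest distances from N17:
N17: 0
N39: 0.4  (via N17)
N27: 3.3  (via N39)
N14: 4.8  (via N17)
N1: 7.9  (via N14)
N3: 10  (via N14)
N16: 10.6  (via N3)
N19: 11.3  (via N14)
N30: 14.3  (via N16)
Shortest route: N17–N14–N3–N16–N30 = 14.3 ms.

14.3 ms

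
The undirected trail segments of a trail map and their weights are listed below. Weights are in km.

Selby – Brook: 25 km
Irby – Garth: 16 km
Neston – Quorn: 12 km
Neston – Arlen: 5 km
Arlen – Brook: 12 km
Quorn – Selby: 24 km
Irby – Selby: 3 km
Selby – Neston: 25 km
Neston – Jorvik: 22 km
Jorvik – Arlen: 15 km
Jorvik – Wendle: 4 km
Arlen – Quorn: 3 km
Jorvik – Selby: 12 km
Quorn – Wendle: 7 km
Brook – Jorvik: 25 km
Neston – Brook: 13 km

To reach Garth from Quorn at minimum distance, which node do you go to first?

Candidate routes:
Quorn → Selby → Irby → Garth: 24+3+16 = 43
Quorn → Arlen → Jorvik → Selby → Irby → Garth: 3+15+12+3+16 = 49
Quorn → Wendle → Jorvik → Selby → Irby → Garth: 7+4+12+3+16 = 42
The minimum is 42 km via Quorn → Wendle → Jorvik → Selby → Irby → Garth.
So from Quorn the first move is to Wendle.

Wendle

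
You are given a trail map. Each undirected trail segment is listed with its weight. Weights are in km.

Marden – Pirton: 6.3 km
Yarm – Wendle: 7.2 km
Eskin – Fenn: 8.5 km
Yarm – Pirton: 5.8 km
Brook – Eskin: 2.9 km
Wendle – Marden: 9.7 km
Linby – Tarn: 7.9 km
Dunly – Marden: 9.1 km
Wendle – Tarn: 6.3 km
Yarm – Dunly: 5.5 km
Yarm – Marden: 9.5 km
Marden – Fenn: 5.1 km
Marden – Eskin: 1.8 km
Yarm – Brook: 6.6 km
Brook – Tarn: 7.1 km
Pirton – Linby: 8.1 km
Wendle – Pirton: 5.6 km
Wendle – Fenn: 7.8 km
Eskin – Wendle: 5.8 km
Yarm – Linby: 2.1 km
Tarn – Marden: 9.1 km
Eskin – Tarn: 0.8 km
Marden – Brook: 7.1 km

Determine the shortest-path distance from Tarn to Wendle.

Shortest distances from Tarn:
Tarn: 0
Eskin: 0.8  (via Tarn)
Marden: 2.6  (via Eskin)
Brook: 3.7  (via Eskin)
Wendle: 6.3  (via Tarn)
Shortest route: Tarn → Wendle = 6.3 km.

6.3 km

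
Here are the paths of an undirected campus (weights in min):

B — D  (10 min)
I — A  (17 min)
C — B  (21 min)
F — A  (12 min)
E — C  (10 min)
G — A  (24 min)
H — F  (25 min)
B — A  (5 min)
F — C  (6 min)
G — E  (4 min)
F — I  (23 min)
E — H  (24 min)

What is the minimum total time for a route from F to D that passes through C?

37 min

Shortest F→C: F–C = 6
Shortest C→D: C–B–D = 31
Total via C: 6 + 31 = 37 min.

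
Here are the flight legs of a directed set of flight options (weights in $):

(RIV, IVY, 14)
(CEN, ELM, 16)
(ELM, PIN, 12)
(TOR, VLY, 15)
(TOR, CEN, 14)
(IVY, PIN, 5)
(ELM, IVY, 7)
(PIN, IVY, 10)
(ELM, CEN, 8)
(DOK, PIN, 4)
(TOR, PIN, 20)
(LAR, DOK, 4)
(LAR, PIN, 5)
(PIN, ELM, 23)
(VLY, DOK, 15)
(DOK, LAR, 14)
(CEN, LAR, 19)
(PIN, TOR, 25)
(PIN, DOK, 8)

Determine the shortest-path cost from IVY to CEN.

Settle nodes by increasing distance from IVY:
IVY: 0
PIN: 5  (via IVY)
DOK: 13  (via PIN)
LAR: 27  (via DOK)
ELM: 28  (via PIN)
TOR: 30  (via PIN)
CEN: 36  (via ELM)
Shortest route: IVY–PIN–ELM–CEN = $36.

$36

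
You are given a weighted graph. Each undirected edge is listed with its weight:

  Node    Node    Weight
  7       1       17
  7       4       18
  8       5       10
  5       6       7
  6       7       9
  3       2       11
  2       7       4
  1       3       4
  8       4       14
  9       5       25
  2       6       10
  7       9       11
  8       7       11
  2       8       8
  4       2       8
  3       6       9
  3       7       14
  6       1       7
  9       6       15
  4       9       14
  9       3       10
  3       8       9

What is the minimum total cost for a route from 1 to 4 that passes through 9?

Best 1 to 9: 1 → 3 → 9 costing 14
Shortest 9→4: 9 → 4 = 14
Total via 9: 14 + 14 = 28.

28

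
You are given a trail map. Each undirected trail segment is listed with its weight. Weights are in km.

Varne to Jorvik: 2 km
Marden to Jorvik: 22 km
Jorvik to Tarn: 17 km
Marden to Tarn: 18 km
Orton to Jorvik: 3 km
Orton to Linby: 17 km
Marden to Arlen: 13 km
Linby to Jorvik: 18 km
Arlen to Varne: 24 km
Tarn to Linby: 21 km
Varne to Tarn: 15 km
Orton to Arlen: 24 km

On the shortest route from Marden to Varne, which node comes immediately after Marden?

Compare a few routes:
Marden - Jorvik - Varne: 22+2 = 24
Marden - Tarn - Varne: 18+15 = 33
Marden - Arlen - Varne: 13+24 = 37
The minimum is 24 km via Marden - Jorvik - Varne.
So from Marden the first move is to Jorvik.

Jorvik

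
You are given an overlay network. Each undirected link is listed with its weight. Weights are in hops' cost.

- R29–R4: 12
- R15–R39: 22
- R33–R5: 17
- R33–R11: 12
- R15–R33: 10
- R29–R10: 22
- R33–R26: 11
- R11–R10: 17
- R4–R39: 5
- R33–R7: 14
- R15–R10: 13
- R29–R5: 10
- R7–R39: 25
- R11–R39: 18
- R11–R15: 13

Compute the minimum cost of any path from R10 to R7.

37 hops' cost

Shortest distances from R10:
R10: 0
R15: 13  (via R10)
R11: 17  (via R10)
R29: 22  (via R10)
R33: 23  (via R15)
R5: 32  (via R29)
R4: 34  (via R29)
R26: 34  (via R33)
R39: 35  (via R15)
R7: 37  (via R33)
Shortest route: R10–R15–R33–R7 = 37 hops' cost.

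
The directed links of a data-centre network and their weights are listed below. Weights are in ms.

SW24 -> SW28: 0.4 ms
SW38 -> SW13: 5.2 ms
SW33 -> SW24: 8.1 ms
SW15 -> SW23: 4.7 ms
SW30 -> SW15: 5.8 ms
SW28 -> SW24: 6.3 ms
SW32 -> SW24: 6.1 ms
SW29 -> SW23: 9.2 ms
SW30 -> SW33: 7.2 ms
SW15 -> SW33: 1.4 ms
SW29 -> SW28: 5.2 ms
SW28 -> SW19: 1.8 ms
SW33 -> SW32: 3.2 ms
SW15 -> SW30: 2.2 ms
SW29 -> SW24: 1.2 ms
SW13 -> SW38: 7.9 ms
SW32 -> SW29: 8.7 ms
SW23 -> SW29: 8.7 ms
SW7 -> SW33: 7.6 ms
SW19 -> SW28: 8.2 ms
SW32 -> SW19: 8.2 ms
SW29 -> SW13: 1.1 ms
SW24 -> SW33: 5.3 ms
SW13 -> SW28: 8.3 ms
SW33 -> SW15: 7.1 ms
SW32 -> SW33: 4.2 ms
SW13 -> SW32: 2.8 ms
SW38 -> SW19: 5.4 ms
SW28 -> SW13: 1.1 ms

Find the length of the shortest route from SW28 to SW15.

15.2 ms

Compare a few routes:
SW28 → SW24 → SW33 → SW15: 6.3+5.3+7.1 = 18.7
SW28 → SW13 → SW32 → SW33 → SW15: 1.1+2.8+4.2+7.1 = 15.2
SW28 → SW13 → SW32 → SW29 → SW24 → SW33 → SW15: 1.1+2.8+8.7+1.2+5.3+7.1 = 26.2
SW28 → SW13 → SW32 → SW24 → SW33 → SW15: 1.1+2.8+6.1+5.3+7.1 = 22.4
The minimum is 15.2 ms via SW28 → SW13 → SW32 → SW33 → SW15.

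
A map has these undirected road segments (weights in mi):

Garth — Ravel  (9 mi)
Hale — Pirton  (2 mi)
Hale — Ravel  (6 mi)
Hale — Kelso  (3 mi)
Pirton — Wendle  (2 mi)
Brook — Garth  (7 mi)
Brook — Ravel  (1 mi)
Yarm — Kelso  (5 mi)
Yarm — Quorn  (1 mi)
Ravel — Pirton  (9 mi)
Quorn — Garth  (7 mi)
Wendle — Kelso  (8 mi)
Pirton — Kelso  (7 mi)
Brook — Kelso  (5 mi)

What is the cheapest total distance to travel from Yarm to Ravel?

Shortest distances from Yarm:
Yarm: 0
Quorn: 1  (via Yarm)
Kelso: 5  (via Yarm)
Garth: 8  (via Quorn)
Hale: 8  (via Kelso)
Pirton: 10  (via Hale)
Brook: 10  (via Kelso)
Ravel: 11  (via Brook)
Shortest route: Yarm → Kelso → Brook → Ravel = 11 mi.

11 mi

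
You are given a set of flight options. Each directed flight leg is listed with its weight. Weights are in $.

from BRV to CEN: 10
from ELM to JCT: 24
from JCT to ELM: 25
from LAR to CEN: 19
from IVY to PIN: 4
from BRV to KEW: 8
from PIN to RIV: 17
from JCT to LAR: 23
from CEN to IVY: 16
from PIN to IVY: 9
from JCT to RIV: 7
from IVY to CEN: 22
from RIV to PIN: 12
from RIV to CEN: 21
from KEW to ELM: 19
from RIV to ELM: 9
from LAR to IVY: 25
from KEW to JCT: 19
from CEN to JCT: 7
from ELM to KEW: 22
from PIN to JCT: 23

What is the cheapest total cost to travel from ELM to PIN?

Shortest distances from ELM:
ELM: 0
KEW: 22  (via ELM)
JCT: 24  (via ELM)
RIV: 31  (via JCT)
PIN: 43  (via RIV)
Shortest route: ELM → JCT → RIV → PIN = $43.

$43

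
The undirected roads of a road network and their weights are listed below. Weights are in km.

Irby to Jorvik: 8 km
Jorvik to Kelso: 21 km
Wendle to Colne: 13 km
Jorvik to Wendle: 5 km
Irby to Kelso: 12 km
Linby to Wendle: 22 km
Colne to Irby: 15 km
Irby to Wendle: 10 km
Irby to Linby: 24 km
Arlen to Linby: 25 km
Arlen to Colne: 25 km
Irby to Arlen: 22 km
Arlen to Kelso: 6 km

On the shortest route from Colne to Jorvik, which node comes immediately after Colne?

Enumerating some paths:
Colne–Wendle–Jorvik: 13+5 = 18
Colne–Irby–Jorvik: 15+8 = 23
The minimum is 18 km via Colne–Wendle–Jorvik.
So from Colne the first move is to Wendle.

Wendle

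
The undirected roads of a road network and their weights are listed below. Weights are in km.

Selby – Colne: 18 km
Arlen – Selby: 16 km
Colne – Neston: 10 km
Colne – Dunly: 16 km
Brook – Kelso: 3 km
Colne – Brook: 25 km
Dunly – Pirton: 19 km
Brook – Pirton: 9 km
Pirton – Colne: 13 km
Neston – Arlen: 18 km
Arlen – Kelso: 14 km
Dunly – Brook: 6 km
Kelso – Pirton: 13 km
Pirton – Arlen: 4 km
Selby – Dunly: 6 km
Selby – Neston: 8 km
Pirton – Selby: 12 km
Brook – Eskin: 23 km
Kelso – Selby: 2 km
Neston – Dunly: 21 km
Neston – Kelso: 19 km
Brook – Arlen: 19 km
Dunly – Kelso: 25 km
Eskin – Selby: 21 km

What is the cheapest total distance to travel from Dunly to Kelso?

Settle nodes by increasing distance from Dunly:
Dunly: 0
Selby: 6  (via Dunly)
Brook: 6  (via Dunly)
Kelso: 8  (via Selby)
Shortest route: Dunly → Selby → Kelso = 8 km.

8 km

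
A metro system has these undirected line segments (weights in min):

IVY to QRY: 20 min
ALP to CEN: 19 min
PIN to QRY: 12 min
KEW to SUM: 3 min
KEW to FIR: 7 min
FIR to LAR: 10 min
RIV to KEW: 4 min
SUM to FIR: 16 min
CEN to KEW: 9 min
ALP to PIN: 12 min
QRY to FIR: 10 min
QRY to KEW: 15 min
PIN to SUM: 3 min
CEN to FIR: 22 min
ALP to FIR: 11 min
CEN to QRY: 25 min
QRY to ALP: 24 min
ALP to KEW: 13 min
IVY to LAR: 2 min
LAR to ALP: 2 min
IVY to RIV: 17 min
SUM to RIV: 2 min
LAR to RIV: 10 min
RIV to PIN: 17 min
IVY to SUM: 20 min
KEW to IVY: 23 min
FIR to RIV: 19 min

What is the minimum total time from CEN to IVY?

Candidate routes:
CEN - KEW - ALP - LAR - IVY: 9+13+2+2 = 26
CEN - ALP - LAR - IVY: 19+2+2 = 23
CEN - KEW - RIV - LAR - IVY: 9+4+10+2 = 25
CEN - KEW - SUM - RIV - LAR - IVY: 9+3+2+10+2 = 26
The minimum is 23 min via CEN - ALP - LAR - IVY.

23 min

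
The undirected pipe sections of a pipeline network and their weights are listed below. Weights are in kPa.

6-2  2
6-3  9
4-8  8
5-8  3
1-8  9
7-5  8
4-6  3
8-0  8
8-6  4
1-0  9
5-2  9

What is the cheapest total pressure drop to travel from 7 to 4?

Candidate routes:
7–5–8–6–4: 8+3+4+3 = 18
7–5–8–4: 8+3+8 = 19
Cheapest is 7–5–8–6–4 at 18 kPa.

18 kPa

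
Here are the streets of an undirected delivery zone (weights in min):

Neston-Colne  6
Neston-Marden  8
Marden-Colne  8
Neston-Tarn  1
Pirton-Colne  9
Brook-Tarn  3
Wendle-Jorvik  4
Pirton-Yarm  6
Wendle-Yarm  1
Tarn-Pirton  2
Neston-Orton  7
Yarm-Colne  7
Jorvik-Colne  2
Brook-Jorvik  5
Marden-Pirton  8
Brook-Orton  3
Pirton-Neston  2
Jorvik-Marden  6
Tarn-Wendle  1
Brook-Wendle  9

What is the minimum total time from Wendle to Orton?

7 min

Compare a few routes:
Wendle → Tarn → Pirton → Neston → Orton: 1+2+2+7 = 12
Wendle → Tarn → Brook → Orton: 1+3+3 = 7
Wendle → Jorvik → Brook → Orton: 4+5+3 = 12
Wendle → Tarn → Neston → Orton: 1+1+7 = 9
The minimum is 7 min via Wendle → Tarn → Brook → Orton.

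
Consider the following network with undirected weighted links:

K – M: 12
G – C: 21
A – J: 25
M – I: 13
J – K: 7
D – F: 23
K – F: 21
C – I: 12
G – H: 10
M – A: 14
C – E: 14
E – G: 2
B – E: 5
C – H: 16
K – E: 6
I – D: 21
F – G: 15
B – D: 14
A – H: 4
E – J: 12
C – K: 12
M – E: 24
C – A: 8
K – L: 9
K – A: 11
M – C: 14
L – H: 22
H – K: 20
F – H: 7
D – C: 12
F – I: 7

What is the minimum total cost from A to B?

Candidate routes:
A–K–E–B: 11+6+5 = 22
A–H–G–E–B: 4+10+2+5 = 21
Cheapest is A–H–G–E–B at 21.

21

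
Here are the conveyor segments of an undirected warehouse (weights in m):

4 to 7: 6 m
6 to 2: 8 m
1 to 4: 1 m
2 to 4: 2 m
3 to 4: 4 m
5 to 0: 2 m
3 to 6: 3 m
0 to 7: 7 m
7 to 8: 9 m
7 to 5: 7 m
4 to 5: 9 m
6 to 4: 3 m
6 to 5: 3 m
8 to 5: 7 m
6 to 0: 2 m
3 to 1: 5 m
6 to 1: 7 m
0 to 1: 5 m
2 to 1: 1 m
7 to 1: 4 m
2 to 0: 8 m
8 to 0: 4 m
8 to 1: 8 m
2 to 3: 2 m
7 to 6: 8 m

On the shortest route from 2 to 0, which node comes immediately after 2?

1

Enumerating some paths:
2–3–6–0: 2+3+2 = 7
2–1–0: 1+5 = 6
2–4–6–0: 2+3+2 = 7
The minimum is 6 m via 2–1–0.
So from 2 the first move is to 1.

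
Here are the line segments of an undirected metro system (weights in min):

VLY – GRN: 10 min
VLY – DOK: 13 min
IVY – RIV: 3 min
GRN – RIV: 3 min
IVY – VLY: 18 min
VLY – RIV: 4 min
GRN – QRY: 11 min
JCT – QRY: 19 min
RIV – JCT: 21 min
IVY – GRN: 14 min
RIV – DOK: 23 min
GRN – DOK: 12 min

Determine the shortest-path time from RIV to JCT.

21 min

Candidate routes:
RIV → IVY → GRN → QRY → JCT: 3+14+11+19 = 47
RIV → GRN → QRY → JCT: 3+11+19 = 33
RIV → JCT: 21 = 21
RIV → VLY → GRN → QRY → JCT: 4+10+11+19 = 44
Cheapest is RIV → JCT at 21 min.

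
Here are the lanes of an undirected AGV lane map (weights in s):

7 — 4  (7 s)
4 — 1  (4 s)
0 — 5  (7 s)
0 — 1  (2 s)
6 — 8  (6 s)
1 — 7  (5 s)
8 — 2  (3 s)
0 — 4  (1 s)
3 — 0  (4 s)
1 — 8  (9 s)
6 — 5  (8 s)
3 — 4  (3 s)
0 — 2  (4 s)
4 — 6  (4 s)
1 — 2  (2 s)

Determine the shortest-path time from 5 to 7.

Settle nodes by increasing distance from 5:
5: 0
0: 7  (via 5)
4: 8  (via 0)
6: 8  (via 5)
1: 9  (via 0)
2: 11  (via 0)
3: 11  (via 0)
7: 14  (via 1)
Shortest route: 5 → 0 → 1 → 7 = 14 s.

14 s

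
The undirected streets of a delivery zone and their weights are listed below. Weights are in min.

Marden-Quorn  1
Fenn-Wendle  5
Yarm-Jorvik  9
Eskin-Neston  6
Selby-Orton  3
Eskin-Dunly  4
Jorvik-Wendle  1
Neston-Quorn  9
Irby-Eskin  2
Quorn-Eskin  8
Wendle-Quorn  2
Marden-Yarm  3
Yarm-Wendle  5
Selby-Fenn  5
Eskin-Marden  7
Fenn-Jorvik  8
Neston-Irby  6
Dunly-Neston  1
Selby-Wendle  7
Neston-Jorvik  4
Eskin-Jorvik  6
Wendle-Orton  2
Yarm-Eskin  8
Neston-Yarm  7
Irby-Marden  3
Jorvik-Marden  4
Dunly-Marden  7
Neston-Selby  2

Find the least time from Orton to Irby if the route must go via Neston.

Shortest Orton→Neston: Orton → Selby → Neston = 5
Best Neston to Irby: Neston → Irby costing 6
Total via Neston: 5 + 6 = 11 min.

11 min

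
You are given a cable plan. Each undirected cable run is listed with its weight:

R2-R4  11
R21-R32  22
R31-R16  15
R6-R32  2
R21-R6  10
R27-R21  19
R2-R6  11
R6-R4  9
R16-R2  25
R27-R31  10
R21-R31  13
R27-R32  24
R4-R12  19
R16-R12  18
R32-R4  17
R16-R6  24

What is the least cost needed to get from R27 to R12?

Candidate routes:
R27 - R31 - R16 - R12: 10+15+18 = 43
R27 - R32 - R6 - R4 - R12: 24+2+9+19 = 54
Cheapest is R27 - R31 - R16 - R12 at 43.

43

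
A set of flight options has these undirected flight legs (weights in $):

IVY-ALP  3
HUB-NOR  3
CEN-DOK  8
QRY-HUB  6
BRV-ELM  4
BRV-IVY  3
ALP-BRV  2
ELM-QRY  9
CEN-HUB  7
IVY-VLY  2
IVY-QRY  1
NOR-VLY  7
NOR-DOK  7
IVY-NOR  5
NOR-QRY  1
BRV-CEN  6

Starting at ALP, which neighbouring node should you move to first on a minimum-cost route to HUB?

Enumerating some paths:
ALP → IVY → QRY → NOR → HUB: 3+1+1+3 = 8
ALP → BRV → IVY → QRY → NOR → HUB: 2+3+1+1+3 = 10
ALP → IVY → QRY → HUB: 3+1+6 = 10
Cheapest is ALP → IVY → QRY → NOR → HUB at $8.
So from ALP the first move is to IVY.

IVY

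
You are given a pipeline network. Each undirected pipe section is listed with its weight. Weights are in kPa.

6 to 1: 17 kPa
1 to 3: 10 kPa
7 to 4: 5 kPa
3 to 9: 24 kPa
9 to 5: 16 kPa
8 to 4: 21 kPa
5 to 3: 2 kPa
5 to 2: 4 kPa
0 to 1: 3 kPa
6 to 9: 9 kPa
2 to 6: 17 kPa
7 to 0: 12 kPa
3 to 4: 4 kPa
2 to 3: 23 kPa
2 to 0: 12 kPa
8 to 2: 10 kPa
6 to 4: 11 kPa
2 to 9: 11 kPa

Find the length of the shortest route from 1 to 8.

Enumerating some paths:
1 → 3 → 5 → 2 → 8: 10+2+4+10 = 26
1 → 0 → 2 → 8: 3+12+10 = 25
Cheapest is 1 → 0 → 2 → 8 at 25 kPa.

25 kPa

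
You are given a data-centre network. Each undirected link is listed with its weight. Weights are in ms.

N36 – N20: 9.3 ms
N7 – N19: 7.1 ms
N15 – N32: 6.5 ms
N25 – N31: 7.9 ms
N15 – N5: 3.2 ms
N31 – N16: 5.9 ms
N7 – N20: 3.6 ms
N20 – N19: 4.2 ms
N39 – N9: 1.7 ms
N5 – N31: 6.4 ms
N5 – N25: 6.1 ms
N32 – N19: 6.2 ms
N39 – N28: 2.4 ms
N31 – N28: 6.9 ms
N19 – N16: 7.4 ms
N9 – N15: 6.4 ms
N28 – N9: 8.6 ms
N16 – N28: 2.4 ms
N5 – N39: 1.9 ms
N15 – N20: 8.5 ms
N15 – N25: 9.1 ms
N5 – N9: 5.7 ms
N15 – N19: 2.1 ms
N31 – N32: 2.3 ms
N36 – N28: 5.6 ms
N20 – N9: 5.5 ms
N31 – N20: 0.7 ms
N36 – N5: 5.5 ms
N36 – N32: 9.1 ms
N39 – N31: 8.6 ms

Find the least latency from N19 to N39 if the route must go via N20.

11.4 ms

Best N19 to N20: N19–N20 costing 4.2
Best N20 to N39: N20–N9–N39 costing 7.2
Total via N20: 4.2 + 7.2 = 11.4 ms.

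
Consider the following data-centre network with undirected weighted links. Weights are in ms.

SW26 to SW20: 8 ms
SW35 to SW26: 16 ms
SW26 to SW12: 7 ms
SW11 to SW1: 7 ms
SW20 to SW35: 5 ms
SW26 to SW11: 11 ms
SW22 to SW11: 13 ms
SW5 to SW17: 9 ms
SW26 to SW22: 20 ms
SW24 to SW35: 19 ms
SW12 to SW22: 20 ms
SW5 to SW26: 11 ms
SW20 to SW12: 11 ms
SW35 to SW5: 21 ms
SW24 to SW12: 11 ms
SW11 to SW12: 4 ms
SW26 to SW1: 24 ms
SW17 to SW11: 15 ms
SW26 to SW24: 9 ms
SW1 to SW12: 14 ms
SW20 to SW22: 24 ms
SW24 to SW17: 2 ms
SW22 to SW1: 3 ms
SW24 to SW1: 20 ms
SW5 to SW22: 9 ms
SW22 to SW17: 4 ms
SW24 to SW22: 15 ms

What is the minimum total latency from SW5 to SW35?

21 ms

Shortest distances from SW5:
SW5: 0
SW17: 9  (via SW5)
SW22: 9  (via SW5)
SW26: 11  (via SW5)
SW24: 11  (via SW17)
SW1: 12  (via SW22)
SW12: 18  (via SW26)
SW20: 19  (via SW26)
SW11: 19  (via SW1)
SW35: 21  (via SW5)
Shortest route: SW5 → SW35 = 21 ms.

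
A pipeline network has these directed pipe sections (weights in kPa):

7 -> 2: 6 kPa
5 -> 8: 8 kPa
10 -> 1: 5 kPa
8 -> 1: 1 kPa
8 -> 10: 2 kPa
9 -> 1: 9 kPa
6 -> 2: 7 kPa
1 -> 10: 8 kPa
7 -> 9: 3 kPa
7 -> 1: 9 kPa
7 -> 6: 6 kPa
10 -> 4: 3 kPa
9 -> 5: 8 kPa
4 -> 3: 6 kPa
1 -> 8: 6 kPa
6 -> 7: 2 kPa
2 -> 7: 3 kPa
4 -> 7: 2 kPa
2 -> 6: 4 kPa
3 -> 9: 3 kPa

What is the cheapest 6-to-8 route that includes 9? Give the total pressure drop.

Shortest 6→9: 6–7–9 = 5
Best 9 to 8: 9–1–8 costing 15
Total via 9: 5 + 15 = 20 kPa.

20 kPa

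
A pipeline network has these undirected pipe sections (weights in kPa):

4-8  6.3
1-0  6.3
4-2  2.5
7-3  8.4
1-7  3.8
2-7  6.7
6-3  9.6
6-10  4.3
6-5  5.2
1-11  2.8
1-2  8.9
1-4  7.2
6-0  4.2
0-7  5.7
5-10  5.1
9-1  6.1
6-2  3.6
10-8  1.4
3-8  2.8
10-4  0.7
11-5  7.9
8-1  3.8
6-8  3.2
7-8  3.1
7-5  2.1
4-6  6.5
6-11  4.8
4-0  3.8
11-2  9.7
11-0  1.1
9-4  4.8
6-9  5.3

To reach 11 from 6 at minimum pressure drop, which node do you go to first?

Enumerating some paths:
6–10–4–0–11: 4.3+0.7+3.8+1.1 = 9.9
6–11: 4.8 = 4.8
6–0–11: 4.2+1.1 = 5.3
6–8–1–11: 3.2+3.8+2.8 = 9.8
The minimum is 4.8 kPa via 6–11.
So from 6 the first move is to 11.

11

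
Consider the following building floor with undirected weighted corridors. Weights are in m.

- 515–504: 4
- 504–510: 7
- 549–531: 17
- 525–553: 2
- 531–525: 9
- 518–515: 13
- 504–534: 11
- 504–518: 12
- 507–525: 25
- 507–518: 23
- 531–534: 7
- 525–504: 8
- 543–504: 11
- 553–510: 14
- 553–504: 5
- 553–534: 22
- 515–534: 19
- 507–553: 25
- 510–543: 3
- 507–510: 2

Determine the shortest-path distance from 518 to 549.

Compare a few routes:
518 - 504 - 553 - 525 - 531 - 549: 12+5+2+9+17 = 45
518 - 515 - 504 - 553 - 525 - 531 - 549: 13+4+5+2+9+17 = 50
518 - 504 - 525 - 531 - 549: 12+8+9+17 = 46
518 - 504 - 534 - 531 - 549: 12+11+7+17 = 47
Cheapest is 518 - 504 - 553 - 525 - 531 - 549 at 45 m.

45 m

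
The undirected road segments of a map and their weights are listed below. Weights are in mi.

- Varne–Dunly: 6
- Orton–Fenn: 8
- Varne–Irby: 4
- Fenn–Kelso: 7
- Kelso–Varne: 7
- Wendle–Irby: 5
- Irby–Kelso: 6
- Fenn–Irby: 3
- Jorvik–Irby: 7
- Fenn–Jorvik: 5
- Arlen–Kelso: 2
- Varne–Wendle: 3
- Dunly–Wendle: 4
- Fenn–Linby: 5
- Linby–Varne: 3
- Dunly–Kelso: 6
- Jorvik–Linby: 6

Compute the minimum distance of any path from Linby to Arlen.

Compare a few routes:
Linby–Varne–Irby–Kelso–Arlen: 3+4+6+2 = 15
Linby–Fenn–Kelso–Arlen: 5+7+2 = 14
Linby–Varne–Kelso–Arlen: 3+7+2 = 12
The minimum is 12 mi via Linby–Varne–Kelso–Arlen.

12 mi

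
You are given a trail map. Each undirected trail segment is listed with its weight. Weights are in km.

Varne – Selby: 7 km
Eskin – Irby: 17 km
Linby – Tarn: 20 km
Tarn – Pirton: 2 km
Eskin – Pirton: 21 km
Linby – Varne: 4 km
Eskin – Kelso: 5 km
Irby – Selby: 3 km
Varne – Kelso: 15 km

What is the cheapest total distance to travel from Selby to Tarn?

Shortest distances from Selby:
Selby: 0
Irby: 3  (via Selby)
Varne: 7  (via Selby)
Linby: 11  (via Varne)
Eskin: 20  (via Irby)
Kelso: 22  (via Varne)
Tarn: 31  (via Linby)
Shortest route: Selby → Varne → Linby → Tarn = 31 km.

31 km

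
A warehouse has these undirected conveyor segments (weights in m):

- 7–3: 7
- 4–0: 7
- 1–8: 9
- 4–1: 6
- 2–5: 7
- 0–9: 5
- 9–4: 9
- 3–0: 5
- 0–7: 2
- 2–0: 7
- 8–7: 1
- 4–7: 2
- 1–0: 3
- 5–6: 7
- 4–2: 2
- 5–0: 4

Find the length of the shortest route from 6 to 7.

13 m

Candidate routes:
6–5–0–7: 7+4+2 = 13
6–5–0–4–7: 7+4+7+2 = 20
6–5–0–2–4–7: 7+4+7+2+2 = 22
6–5–2–4–7: 7+7+2+2 = 18
Cheapest is 6–5–0–7 at 13 m.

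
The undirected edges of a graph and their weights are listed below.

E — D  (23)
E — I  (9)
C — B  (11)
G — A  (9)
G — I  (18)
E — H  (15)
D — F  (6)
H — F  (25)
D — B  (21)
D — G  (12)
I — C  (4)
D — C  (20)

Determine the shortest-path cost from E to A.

36

Settle nodes by increasing distance from E:
E: 0
I: 9  (via E)
C: 13  (via I)
H: 15  (via E)
D: 23  (via E)
B: 24  (via C)
G: 27  (via I)
F: 29  (via D)
A: 36  (via G)
Shortest route: E → I → G → A = 36.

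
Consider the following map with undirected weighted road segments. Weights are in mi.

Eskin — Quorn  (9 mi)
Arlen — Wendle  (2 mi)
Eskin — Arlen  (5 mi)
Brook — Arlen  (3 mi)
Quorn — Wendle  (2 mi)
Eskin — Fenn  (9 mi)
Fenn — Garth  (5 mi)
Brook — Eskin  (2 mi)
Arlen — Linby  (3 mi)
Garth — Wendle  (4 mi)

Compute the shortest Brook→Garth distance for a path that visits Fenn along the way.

16 mi

Best Brook to Fenn: Brook → Eskin → Fenn costing 11
Best Fenn to Garth: Fenn → Garth costing 5
Total via Fenn: 11 + 5 = 16 mi.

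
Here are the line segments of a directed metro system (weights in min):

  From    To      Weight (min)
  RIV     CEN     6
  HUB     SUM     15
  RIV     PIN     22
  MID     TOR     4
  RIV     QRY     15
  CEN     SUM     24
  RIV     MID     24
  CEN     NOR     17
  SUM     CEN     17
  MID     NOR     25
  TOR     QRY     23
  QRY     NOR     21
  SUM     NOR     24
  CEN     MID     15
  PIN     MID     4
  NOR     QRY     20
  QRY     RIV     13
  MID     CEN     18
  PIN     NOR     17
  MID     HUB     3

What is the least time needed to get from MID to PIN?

Compare a few routes:
MID → TOR → QRY → RIV → PIN: 4+23+13+22 = 62
MID → CEN → NOR → QRY → RIV → PIN: 18+17+20+13+22 = 90
MID → NOR → QRY → RIV → PIN: 25+20+13+22 = 80
Cheapest is MID → TOR → QRY → RIV → PIN at 62 min.

62 min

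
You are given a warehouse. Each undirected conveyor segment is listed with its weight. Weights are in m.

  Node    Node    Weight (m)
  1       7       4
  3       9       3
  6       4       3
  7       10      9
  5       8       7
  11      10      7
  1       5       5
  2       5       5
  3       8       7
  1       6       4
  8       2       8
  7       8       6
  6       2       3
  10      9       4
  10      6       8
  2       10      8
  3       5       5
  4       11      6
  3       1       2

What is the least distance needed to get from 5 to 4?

Candidate routes:
5–2–6–4: 5+3+3 = 11
5–1–6–4: 5+4+3 = 12
The minimum is 11 m via 5–2–6–4.

11 m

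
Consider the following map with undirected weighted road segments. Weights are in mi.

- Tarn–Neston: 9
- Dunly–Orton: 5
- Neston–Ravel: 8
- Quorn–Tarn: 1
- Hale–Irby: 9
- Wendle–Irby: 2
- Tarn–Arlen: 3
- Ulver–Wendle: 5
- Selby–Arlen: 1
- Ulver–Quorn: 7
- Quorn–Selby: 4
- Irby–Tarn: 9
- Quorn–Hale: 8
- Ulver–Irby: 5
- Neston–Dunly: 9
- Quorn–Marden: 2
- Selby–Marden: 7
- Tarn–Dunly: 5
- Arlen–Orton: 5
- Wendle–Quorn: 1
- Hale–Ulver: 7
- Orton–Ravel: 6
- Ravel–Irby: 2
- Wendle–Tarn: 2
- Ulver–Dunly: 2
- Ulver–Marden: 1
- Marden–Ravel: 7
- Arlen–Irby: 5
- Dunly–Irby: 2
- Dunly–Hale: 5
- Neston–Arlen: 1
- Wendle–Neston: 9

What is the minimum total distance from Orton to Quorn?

9 mi

Compare a few routes:
Orton–Arlen–Selby–Quorn: 5+1+4 = 10
Orton–Dunly–Irby–Wendle–Quorn: 5+2+2+1 = 10
Orton–Arlen–Tarn–Quorn: 5+3+1 = 9
Orton–Dunly–Ulver–Marden–Quorn: 5+2+1+2 = 10
The minimum is 9 mi via Orton–Arlen–Tarn–Quorn.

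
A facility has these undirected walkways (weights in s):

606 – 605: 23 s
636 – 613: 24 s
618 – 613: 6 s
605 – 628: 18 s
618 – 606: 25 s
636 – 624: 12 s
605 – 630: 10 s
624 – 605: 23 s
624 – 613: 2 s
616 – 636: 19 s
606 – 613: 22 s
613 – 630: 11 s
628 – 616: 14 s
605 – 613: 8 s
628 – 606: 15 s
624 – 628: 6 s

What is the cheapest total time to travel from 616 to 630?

33 s

Shortest distances from 616:
616: 0
628: 14  (via 616)
636: 19  (via 616)
624: 20  (via 628)
613: 22  (via 624)
618: 28  (via 613)
606: 29  (via 628)
605: 30  (via 613)
630: 33  (via 613)
Shortest route: 616–628–624–613–630 = 33 s.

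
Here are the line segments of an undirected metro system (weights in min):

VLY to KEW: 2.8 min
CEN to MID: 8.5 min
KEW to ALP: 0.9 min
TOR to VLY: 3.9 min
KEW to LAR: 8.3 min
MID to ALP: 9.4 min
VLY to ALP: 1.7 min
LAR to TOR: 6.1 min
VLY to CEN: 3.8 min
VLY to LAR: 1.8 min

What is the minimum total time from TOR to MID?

15 min

Settle nodes by increasing distance from TOR:
TOR: 0
VLY: 3.9  (via TOR)
ALP: 5.6  (via VLY)
LAR: 5.7  (via VLY)
KEW: 6.5  (via ALP)
CEN: 7.7  (via VLY)
MID: 15  (via ALP)
Shortest route: TOR → VLY → ALP → MID = 15 min.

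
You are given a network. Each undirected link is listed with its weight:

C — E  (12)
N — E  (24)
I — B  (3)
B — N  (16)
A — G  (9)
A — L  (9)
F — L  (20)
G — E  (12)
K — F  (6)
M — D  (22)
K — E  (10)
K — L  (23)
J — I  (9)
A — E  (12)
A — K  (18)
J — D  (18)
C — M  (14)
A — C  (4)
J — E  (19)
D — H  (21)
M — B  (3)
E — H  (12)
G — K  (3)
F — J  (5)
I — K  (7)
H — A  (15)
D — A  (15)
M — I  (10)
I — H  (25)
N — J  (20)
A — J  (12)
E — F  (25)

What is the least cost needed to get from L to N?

Shortest distances from L:
L: 0
A: 9  (via L)
C: 13  (via A)
G: 18  (via A)
F: 20  (via L)
E: 21  (via A)
J: 21  (via A)
K: 21  (via G)
D: 24  (via A)
H: 24  (via A)
M: 27  (via C)
I: 28  (via K)
B: 30  (via M)
N: 41  (via J)
Shortest route: L → A → J → N = 41.

41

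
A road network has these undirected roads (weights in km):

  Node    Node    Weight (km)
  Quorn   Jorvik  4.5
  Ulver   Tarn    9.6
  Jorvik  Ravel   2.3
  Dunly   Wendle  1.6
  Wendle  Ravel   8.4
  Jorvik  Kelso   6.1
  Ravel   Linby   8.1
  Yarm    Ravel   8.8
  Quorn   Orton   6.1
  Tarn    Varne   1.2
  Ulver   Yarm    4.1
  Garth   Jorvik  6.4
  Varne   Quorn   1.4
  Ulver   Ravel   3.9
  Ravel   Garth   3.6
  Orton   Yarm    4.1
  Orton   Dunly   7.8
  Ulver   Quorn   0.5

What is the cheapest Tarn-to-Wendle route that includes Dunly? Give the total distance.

18.1 km

Shortest Tarn→Dunly: Tarn → Varne → Quorn → Orton → Dunly = 16.5
Best Dunly to Wendle: Dunly → Wendle costing 1.6
Total via Dunly: 16.5 + 1.6 = 18.1 km.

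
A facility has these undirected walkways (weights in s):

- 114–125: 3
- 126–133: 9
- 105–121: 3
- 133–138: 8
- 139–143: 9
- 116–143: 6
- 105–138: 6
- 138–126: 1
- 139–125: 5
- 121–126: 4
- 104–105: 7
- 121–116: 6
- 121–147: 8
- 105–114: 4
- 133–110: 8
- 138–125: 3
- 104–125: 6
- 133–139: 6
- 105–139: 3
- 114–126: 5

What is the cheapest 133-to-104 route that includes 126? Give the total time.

Shortest 133→126: 133 → 126 = 9
Best 126 to 104: 126 → 138 → 125 → 104 costing 10
Total via 126: 9 + 10 = 19 s.

19 s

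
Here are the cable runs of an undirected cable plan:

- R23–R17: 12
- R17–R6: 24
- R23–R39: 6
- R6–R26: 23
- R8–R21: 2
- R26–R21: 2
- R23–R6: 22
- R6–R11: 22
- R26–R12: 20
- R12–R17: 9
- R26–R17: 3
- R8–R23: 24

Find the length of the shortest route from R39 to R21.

Compare a few routes:
R39 → R23 → R17 → R26 → R21: 6+12+3+2 = 23
R39 → R23 → R17 → R12 → R26 → R21: 6+12+9+20+2 = 49
R39 → R23 → R8 → R21: 6+24+2 = 32
Cheapest is R39 → R23 → R17 → R26 → R21 at 23.

23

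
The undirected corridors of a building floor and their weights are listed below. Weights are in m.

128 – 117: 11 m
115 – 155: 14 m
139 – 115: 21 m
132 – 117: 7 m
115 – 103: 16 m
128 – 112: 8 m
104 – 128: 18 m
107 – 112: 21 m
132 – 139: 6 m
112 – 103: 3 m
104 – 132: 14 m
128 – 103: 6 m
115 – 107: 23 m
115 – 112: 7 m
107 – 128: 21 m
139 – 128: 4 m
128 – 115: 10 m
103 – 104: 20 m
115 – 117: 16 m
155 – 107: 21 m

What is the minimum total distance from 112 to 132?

18 m

Enumerating some paths:
112 - 103 - 128 - 139 - 132: 3+6+4+6 = 19
112 - 128 - 139 - 132: 8+4+6 = 18
112 - 103 - 128 - 117 - 132: 3+6+11+7 = 27
112 - 128 - 117 - 132: 8+11+7 = 26
The minimum is 18 m via 112 - 128 - 139 - 132.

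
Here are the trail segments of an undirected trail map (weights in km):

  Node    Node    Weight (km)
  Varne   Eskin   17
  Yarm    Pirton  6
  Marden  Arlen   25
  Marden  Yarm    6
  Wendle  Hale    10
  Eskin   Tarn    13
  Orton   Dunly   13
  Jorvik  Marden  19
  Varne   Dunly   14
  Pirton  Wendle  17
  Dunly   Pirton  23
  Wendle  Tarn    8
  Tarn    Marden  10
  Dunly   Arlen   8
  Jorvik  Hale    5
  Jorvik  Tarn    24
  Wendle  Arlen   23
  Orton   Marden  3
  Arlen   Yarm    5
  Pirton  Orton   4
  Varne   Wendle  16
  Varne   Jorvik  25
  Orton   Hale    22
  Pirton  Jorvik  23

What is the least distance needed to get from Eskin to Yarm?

29 km

Shortest distances from Eskin:
Eskin: 0
Tarn: 13  (via Eskin)
Varne: 17  (via Eskin)
Wendle: 21  (via Tarn)
Marden: 23  (via Tarn)
Orton: 26  (via Marden)
Yarm: 29  (via Marden)
Shortest route: Eskin → Tarn → Marden → Yarm = 29 km.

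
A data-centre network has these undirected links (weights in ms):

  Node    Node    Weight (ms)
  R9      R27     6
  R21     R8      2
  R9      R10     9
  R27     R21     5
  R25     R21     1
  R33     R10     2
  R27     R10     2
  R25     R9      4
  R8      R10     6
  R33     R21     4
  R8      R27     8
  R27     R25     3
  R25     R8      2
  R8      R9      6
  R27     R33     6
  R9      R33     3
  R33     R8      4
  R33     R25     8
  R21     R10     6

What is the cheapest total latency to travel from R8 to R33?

Candidate routes:
R8 → R10 → R33: 6+2 = 8
R8 → R33: 4 = 4
R8 → R25 → R21 → R33: 2+1+4 = 7
R8 → R21 → R33: 2+4 = 6
The minimum is 4 ms via R8 → R33.

4 ms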